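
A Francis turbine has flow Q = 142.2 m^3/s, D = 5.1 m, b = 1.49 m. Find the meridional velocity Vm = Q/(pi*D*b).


Vm = 142.2 / (pi * 5.1 * 1.49) = 5.9565 m/s


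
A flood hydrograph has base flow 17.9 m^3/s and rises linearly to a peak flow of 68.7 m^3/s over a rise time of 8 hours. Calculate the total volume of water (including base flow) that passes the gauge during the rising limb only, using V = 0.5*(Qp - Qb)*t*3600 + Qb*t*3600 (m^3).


V = 0.5*(68.7 - 17.9)*8*3600 + 17.9*8*3600 = 1.2470e+06 m^3


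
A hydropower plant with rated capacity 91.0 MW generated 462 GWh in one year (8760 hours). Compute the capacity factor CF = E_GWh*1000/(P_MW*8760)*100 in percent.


CF = 462 * 1000 / (91.0 * 8760) * 100 = 57.9557 %


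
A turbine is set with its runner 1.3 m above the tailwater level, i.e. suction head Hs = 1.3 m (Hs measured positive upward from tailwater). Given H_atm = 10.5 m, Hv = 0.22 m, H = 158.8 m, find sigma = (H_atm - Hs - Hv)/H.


sigma = (10.5 - 1.3 - 0.22) / 158.8 = 0.0565


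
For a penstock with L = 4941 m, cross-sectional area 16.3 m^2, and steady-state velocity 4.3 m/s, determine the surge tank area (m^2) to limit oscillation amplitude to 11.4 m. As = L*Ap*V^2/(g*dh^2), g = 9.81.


As = 4941 * 16.3 * 4.3^2 / (9.81 * 11.4^2) = 1168.0479 m^2


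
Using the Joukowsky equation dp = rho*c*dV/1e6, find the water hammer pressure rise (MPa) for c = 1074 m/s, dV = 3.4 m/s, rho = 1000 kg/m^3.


dp = 1000 * 1074 * 3.4 / 1e6 = 3.6516 MPa


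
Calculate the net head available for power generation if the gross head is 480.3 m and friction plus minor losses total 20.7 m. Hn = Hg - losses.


Hn = 480.3 - 20.7 = 459.6000 m


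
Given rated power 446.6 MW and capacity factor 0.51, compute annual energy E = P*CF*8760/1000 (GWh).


E = 446.6 * 0.51 * 8760 / 1000 = 1995.2302 GWh


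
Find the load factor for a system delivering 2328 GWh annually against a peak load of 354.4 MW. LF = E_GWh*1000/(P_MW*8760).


LF = 2328 * 1000 / (354.4 * 8760) = 0.7499


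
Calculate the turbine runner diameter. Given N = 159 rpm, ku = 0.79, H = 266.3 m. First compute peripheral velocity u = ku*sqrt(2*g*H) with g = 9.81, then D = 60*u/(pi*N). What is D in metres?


u = 0.79 * sqrt(2*9.81*266.3) = 57.1034 m/s
D = 60 * 57.1034 / (pi * 159) = 6.8591 m


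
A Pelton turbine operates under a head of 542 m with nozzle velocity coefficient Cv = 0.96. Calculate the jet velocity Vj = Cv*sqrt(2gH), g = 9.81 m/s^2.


Vj = 0.96 * sqrt(2*9.81*542) = 98.9966 m/s


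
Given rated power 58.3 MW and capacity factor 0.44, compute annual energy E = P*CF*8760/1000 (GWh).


E = 58.3 * 0.44 * 8760 / 1000 = 224.7115 GWh


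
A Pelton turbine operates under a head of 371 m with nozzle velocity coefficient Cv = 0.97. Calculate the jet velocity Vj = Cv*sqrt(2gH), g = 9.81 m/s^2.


Vj = 0.97 * sqrt(2*9.81*371) = 82.7577 m/s


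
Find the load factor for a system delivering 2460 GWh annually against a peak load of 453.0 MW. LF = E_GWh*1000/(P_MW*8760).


LF = 2460 * 1000 / (453.0 * 8760) = 0.6199


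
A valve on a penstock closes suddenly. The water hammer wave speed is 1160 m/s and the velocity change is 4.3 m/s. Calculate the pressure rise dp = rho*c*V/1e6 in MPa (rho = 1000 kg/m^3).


dp = 1000 * 1160 * 4.3 / 1e6 = 4.9880 MPa


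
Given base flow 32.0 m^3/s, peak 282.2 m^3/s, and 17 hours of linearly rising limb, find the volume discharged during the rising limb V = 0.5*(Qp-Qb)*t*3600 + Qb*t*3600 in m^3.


V = 0.5*(282.2 - 32.0)*17*3600 + 32.0*17*3600 = 9.6145e+06 m^3


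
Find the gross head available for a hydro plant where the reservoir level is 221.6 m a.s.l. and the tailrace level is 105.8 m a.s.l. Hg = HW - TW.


Hg = 221.6 - 105.8 = 115.8000 m


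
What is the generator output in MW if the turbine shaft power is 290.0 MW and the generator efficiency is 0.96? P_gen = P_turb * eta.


P_gen = 290.0 * 0.96 = 278.4000 MW


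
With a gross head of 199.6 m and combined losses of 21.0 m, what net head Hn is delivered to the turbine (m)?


Hn = 199.6 - 21.0 = 178.6000 m


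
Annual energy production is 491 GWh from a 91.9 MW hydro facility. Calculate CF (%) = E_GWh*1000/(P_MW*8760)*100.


CF = 491 * 1000 / (91.9 * 8760) * 100 = 60.9905 %


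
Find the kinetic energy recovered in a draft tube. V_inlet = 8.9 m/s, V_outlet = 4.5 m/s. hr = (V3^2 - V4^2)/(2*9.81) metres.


hr = (8.9^2 - 4.5^2) / (2*9.81) = 3.0051 m


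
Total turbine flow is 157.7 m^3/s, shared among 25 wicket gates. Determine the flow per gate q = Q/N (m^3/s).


q = 157.7 / 25 = 6.3080 m^3/s


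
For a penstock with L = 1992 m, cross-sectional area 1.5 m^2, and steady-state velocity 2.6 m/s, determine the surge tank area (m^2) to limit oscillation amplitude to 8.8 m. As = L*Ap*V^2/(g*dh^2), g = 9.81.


As = 1992 * 1.5 * 2.6^2 / (9.81 * 8.8^2) = 26.5884 m^2


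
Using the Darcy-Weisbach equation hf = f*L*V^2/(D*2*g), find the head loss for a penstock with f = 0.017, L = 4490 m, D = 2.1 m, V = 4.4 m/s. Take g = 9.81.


hf = 0.017 * 4490 * 4.4^2 / (2.1 * 2 * 9.81) = 35.8659 m


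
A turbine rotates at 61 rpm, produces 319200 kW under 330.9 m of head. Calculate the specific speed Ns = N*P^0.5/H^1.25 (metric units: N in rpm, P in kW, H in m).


Ns = 61 * 319200^0.5 / 330.9^1.25 = 24.4197


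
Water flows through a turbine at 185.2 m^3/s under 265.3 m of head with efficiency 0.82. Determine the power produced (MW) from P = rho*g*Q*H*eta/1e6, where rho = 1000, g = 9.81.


P = 1000 * 9.81 * 185.2 * 265.3 * 0.82 / 1e6 = 395.2402 MW


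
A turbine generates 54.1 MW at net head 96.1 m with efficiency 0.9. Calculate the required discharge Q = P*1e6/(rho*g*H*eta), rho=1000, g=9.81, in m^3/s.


Q = 54.1 * 1e6 / (1000 * 9.81 * 96.1 * 0.9) = 63.7621 m^3/s


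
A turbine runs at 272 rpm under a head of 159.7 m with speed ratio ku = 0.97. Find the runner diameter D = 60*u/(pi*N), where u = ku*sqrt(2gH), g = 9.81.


u = 0.97 * sqrt(2*9.81*159.7) = 54.2967 m/s
D = 60 * 54.2967 / (pi * 272) = 3.8125 m


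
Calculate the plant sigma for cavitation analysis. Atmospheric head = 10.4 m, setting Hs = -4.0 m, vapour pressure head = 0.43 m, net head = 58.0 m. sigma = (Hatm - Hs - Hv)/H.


sigma = (10.4 - (-4.0) - 0.43) / 58.0 = 0.2409


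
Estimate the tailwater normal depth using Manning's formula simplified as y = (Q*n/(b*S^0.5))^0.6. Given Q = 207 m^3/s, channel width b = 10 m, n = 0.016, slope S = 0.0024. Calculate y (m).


y = (207 * 0.016 / (10 * 0.0024^0.5))^0.6 = 3.1477 m


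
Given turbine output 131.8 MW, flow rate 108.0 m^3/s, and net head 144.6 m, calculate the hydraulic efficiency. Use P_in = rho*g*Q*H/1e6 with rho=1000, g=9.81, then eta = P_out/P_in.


P_in = 1000 * 9.81 * 108.0 * 144.6 / 1e6 = 153.2008 MW
eta = 131.8 / 153.2008 = 0.8603


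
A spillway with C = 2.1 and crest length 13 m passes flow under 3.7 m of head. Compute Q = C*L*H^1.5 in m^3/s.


Q = 2.1 * 13 * 3.7^1.5 = 194.2966 m^3/s


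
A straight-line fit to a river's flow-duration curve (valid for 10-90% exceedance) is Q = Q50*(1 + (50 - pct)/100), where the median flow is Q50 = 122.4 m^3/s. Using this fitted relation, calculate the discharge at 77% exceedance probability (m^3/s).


Q = 122.4 * (1 + (50 - 77)/100) = 89.3520 m^3/s


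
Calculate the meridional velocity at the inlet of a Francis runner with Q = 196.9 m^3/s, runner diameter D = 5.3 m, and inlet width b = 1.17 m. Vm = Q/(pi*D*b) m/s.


Vm = 196.9 / (pi * 5.3 * 1.17) = 10.1073 m/s


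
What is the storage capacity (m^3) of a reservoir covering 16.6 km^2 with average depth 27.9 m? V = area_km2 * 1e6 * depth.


V = 16.6 * 1e6 * 27.9 = 4.6314e+08 m^3


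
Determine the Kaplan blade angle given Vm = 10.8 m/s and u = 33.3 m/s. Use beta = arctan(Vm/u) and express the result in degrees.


beta = arctan(10.8 / 33.3) = 17.9691 degrees


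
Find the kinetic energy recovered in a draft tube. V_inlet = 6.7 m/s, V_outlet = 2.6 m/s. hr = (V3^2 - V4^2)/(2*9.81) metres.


hr = (6.7^2 - 2.6^2) / (2*9.81) = 1.9434 m


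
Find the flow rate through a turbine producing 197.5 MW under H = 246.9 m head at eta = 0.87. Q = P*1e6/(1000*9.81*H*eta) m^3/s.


Q = 197.5 * 1e6 / (1000 * 9.81 * 246.9 * 0.87) = 93.7255 m^3/s


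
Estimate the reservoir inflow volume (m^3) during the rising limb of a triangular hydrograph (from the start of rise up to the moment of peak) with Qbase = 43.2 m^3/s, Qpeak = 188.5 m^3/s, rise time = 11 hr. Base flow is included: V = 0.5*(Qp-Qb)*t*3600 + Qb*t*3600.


V = 0.5*(188.5 - 43.2)*11*3600 + 43.2*11*3600 = 4.5877e+06 m^3


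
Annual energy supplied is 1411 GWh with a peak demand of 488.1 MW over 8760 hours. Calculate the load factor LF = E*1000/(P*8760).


LF = 1411 * 1000 / (488.1 * 8760) = 0.3300


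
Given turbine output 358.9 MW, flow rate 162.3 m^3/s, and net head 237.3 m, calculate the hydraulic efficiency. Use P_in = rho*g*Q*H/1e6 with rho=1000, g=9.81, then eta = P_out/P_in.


P_in = 1000 * 9.81 * 162.3 * 237.3 / 1e6 = 377.8203 MW
eta = 358.9 / 377.8203 = 0.9499


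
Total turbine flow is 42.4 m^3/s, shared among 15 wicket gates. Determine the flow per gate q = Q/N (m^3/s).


q = 42.4 / 15 = 2.8267 m^3/s


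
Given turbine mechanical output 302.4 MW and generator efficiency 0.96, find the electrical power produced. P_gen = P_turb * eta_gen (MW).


P_gen = 302.4 * 0.96 = 290.3040 MW


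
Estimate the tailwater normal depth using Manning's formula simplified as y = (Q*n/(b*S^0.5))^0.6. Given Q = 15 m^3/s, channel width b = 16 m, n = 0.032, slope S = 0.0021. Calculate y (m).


y = (15 * 0.032 / (16 * 0.0021^0.5))^0.6 = 0.7755 m


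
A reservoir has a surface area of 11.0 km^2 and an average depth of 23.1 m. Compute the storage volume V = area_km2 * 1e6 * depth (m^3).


V = 11.0 * 1e6 * 23.1 = 2.5410e+08 m^3


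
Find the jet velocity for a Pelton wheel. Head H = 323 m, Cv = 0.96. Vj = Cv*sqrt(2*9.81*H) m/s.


Vj = 0.96 * sqrt(2*9.81*323) = 76.4226 m/s


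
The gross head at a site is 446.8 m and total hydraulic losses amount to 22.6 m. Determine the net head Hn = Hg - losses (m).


Hn = 446.8 - 22.6 = 424.2000 m


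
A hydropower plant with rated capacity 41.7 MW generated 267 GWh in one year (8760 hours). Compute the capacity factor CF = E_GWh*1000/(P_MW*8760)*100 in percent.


CF = 267 * 1000 / (41.7 * 8760) * 100 = 73.0922 %


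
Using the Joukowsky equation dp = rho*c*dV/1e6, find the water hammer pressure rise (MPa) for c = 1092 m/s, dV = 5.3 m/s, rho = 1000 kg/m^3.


dp = 1000 * 1092 * 5.3 / 1e6 = 5.7876 MPa


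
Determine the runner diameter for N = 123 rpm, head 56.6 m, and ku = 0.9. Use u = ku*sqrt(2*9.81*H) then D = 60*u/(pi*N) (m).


u = 0.9 * sqrt(2*9.81*56.6) = 29.9916 m/s
D = 60 * 29.9916 / (pi * 123) = 4.6569 m


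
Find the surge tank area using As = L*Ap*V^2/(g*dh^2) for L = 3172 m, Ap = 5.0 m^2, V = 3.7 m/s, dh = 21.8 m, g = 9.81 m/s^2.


As = 3172 * 5.0 * 3.7^2 / (9.81 * 21.8^2) = 46.5720 m^2


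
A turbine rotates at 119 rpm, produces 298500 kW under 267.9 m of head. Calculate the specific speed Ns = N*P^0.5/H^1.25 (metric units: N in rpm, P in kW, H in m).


Ns = 119 * 298500^0.5 / 267.9^1.25 = 59.9865


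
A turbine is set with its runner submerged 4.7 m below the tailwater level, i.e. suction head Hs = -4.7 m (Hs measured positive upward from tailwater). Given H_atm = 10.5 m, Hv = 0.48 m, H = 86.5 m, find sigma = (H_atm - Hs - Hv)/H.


sigma = (10.5 - (-4.7) - 0.48) / 86.5 = 0.1702


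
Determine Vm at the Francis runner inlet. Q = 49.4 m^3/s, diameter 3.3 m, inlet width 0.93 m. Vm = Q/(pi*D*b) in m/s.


Vm = 49.4 / (pi * 3.3 * 0.93) = 5.1237 m/s


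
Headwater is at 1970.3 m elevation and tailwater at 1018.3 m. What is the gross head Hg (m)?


Hg = 1970.3 - 1018.3 = 952.0000 m


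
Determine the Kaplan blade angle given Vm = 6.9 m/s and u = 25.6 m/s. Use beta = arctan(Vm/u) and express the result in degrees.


beta = arctan(6.9 / 25.6) = 15.0845 degrees


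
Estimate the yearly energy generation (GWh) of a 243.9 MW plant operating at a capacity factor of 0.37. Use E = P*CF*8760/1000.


E = 243.9 * 0.37 * 8760 / 1000 = 790.5287 GWh


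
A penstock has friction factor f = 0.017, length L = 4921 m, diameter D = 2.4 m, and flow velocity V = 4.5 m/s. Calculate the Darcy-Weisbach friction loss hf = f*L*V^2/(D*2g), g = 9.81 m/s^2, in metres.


hf = 0.017 * 4921 * 4.5^2 / (2.4 * 2 * 9.81) = 35.9763 m


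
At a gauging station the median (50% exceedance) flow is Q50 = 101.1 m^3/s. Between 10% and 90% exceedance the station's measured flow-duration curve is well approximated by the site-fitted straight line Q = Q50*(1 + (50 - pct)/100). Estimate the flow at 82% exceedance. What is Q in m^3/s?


Q = 101.1 * (1 + (50 - 82)/100) = 68.7480 m^3/s


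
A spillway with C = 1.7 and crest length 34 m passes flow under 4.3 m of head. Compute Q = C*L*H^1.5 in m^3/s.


Q = 1.7 * 34 * 4.3^1.5 = 515.3835 m^3/s


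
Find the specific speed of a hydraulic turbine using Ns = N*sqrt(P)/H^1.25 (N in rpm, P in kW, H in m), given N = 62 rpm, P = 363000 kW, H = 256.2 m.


Ns = 62 * 363000^0.5 / 256.2^1.25 = 36.4436


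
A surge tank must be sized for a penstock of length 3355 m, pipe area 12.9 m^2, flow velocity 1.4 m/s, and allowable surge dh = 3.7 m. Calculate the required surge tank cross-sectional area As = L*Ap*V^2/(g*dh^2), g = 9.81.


As = 3355 * 12.9 * 1.4^2 / (9.81 * 3.7^2) = 631.6345 m^2


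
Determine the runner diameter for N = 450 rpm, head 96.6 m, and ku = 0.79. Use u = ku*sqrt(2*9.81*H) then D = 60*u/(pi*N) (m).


u = 0.79 * sqrt(2*9.81*96.6) = 34.3926 m/s
D = 60 * 34.3926 / (pi * 450) = 1.4597 m


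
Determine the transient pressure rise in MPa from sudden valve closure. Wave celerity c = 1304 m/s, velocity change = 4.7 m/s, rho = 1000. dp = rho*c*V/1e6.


dp = 1000 * 1304 * 4.7 / 1e6 = 6.1288 MPa


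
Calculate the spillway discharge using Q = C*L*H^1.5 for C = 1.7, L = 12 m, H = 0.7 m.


Q = 1.7 * 12 * 0.7^1.5 = 11.9475 m^3/s


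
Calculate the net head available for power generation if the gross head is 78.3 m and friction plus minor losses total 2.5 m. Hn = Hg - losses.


Hn = 78.3 - 2.5 = 75.8000 m


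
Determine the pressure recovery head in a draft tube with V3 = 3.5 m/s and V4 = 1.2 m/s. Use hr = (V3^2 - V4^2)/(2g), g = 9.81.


hr = (3.5^2 - 1.2^2) / (2*9.81) = 0.5510 m


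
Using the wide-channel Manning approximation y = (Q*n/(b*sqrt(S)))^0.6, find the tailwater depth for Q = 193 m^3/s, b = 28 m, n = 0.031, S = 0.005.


y = (193 * 0.031 / (28 * 0.005^0.5))^0.6 = 1.9416 m


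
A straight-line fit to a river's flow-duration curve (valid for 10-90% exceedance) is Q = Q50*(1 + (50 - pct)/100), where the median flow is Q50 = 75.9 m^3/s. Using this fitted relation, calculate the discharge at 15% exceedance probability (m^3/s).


Q = 75.9 * (1 + (50 - 15)/100) = 102.4650 m^3/s


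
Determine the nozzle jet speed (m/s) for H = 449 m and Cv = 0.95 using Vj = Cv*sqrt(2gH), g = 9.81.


Vj = 0.95 * sqrt(2*9.81*449) = 89.1654 m/s


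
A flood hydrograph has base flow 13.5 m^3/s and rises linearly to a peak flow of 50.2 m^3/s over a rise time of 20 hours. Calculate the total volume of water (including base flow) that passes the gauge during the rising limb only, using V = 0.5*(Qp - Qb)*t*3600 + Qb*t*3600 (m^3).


V = 0.5*(50.2 - 13.5)*20*3600 + 13.5*20*3600 = 2.2932e+06 m^3


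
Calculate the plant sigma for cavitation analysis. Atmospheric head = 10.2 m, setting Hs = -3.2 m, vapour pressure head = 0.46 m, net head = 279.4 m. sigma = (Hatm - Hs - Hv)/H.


sigma = (10.2 - (-3.2) - 0.46) / 279.4 = 0.0463


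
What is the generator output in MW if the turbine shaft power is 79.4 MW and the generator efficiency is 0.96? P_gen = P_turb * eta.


P_gen = 79.4 * 0.96 = 76.2240 MW


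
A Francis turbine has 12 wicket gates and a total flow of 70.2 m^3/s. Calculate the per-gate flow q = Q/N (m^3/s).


q = 70.2 / 12 = 5.8500 m^3/s


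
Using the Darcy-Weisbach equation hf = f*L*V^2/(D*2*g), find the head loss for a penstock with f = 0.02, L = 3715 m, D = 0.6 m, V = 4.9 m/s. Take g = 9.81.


hf = 0.02 * 3715 * 4.9^2 / (0.6 * 2 * 9.81) = 151.5412 m


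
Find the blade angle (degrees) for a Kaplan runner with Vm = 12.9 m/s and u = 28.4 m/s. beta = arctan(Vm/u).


beta = arctan(12.9 / 28.4) = 24.4288 degrees


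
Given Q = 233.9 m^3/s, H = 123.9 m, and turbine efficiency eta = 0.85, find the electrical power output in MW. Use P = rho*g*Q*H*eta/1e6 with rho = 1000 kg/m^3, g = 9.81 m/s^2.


P = 1000 * 9.81 * 233.9 * 123.9 * 0.85 / 1e6 = 241.6515 MW


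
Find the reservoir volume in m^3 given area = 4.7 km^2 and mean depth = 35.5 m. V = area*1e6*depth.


V = 4.7 * 1e6 * 35.5 = 1.6685e+08 m^3


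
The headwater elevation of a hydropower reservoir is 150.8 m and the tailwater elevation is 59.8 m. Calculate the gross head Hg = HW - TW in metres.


Hg = 150.8 - 59.8 = 91.0000 m


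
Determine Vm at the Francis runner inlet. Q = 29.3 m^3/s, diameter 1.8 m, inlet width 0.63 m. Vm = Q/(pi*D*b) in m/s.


Vm = 29.3 / (pi * 1.8 * 0.63) = 8.2244 m/s


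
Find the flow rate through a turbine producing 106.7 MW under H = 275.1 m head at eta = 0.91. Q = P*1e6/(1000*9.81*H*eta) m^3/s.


Q = 106.7 * 1e6 / (1000 * 9.81 * 275.1 * 0.91) = 43.4474 m^3/s


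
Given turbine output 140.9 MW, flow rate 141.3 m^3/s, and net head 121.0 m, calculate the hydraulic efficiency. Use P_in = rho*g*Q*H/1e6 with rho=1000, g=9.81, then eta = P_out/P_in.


P_in = 1000 * 9.81 * 141.3 * 121.0 / 1e6 = 167.7245 MW
eta = 140.9 / 167.7245 = 0.8401


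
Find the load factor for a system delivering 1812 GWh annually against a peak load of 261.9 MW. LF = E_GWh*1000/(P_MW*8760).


LF = 1812 * 1000 / (261.9 * 8760) = 0.7898


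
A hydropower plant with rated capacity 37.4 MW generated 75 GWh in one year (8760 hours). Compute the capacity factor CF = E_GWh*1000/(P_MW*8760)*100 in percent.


CF = 75 * 1000 / (37.4 * 8760) * 100 = 22.8921 %


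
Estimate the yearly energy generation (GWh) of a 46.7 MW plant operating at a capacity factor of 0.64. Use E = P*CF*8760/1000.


E = 46.7 * 0.64 * 8760 / 1000 = 261.8189 GWh


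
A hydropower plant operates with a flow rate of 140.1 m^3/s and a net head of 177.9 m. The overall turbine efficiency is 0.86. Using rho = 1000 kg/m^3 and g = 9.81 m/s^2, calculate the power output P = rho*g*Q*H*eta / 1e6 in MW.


P = 1000 * 9.81 * 140.1 * 177.9 * 0.86 / 1e6 = 210.2720 MW


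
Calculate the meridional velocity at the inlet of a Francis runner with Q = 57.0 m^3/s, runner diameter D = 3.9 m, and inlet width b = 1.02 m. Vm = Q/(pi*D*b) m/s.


Vm = 57.0 / (pi * 3.9 * 1.02) = 4.5610 m/s


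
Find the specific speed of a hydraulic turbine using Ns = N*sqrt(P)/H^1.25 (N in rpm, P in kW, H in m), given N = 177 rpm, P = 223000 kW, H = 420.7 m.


Ns = 177 * 223000^0.5 / 420.7^1.25 = 43.8692


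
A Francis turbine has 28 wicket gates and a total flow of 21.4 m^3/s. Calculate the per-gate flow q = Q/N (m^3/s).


q = 21.4 / 28 = 0.7643 m^3/s


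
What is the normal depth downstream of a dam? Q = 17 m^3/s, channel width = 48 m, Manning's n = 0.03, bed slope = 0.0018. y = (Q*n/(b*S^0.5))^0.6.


y = (17 * 0.03 / (48 * 0.0018^0.5))^0.6 = 0.4357 m


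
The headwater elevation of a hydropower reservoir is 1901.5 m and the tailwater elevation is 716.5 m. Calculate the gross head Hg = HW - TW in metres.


Hg = 1901.5 - 716.5 = 1185.0000 m


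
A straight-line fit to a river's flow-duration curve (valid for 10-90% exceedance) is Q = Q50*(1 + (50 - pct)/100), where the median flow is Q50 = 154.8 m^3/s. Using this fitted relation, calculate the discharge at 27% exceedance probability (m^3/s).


Q = 154.8 * (1 + (50 - 27)/100) = 190.4040 m^3/s


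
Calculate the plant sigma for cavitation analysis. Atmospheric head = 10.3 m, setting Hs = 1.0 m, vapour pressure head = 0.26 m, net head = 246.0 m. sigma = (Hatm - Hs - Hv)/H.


sigma = (10.3 - 1.0 - 0.26) / 246.0 = 0.0367


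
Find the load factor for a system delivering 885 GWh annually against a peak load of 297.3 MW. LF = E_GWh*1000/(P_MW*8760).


LF = 885 * 1000 / (297.3 * 8760) = 0.3398


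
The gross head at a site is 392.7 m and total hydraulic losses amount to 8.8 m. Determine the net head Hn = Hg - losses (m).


Hn = 392.7 - 8.8 = 383.9000 m


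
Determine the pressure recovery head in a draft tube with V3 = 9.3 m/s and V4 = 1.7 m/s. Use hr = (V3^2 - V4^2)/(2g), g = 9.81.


hr = (9.3^2 - 1.7^2) / (2*9.81) = 4.2610 m


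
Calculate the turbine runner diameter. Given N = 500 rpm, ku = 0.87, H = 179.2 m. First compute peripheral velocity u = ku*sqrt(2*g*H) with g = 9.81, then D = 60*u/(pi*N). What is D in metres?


u = 0.87 * sqrt(2*9.81*179.2) = 51.5867 m/s
D = 60 * 51.5867 / (pi * 500) = 1.9705 m


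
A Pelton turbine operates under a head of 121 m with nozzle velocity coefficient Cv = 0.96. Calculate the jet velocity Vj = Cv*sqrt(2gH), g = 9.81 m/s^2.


Vj = 0.96 * sqrt(2*9.81*121) = 46.7750 m/s


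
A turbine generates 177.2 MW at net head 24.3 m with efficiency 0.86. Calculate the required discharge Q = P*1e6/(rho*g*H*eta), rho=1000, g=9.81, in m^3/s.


Q = 177.2 * 1e6 / (1000 * 9.81 * 24.3 * 0.86) = 864.3507 m^3/s


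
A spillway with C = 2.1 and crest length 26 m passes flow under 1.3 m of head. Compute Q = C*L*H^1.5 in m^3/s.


Q = 2.1 * 26 * 1.3^1.5 = 80.9297 m^3/s


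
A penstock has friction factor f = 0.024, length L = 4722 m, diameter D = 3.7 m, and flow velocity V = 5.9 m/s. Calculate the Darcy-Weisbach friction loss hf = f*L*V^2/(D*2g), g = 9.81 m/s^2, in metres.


hf = 0.024 * 4722 * 5.9^2 / (3.7 * 2 * 9.81) = 54.3426 m


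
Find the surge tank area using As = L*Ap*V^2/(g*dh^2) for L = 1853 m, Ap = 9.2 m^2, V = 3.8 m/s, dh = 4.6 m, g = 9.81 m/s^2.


As = 1853 * 9.2 * 3.8^2 / (9.81 * 4.6^2) = 1185.8937 m^2


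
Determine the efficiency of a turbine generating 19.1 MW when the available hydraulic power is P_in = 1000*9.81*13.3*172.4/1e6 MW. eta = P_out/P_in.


P_in = 1000 * 9.81 * 13.3 * 172.4 / 1e6 = 22.4935 MW
eta = 19.1 / 22.4935 = 0.8491


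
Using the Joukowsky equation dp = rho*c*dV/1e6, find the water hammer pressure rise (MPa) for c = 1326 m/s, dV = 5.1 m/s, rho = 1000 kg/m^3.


dp = 1000 * 1326 * 5.1 / 1e6 = 6.7626 MPa


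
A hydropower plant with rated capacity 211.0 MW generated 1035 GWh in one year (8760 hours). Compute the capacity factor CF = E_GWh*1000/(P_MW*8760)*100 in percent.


CF = 1035 * 1000 / (211.0 * 8760) * 100 = 55.9956 %


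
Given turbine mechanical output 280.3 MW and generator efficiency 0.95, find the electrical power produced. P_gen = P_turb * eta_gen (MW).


P_gen = 280.3 * 0.95 = 266.2850 MW


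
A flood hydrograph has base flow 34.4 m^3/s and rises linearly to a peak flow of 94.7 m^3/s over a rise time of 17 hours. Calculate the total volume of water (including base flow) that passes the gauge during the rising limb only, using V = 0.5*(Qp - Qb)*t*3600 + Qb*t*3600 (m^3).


V = 0.5*(94.7 - 34.4)*17*3600 + 34.4*17*3600 = 3.9505e+06 m^3


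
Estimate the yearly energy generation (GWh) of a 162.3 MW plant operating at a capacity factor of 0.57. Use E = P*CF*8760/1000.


E = 162.3 * 0.57 * 8760 / 1000 = 810.3964 GWh


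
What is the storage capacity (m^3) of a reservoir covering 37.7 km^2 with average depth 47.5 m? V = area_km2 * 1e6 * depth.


V = 37.7 * 1e6 * 47.5 = 1.7908e+09 m^3


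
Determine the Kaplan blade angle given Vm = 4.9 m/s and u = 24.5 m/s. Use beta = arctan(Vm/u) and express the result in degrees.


beta = arctan(4.9 / 24.5) = 11.3099 degrees


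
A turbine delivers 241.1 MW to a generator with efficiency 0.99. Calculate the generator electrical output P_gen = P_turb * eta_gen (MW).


P_gen = 241.1 * 0.99 = 238.6890 MW


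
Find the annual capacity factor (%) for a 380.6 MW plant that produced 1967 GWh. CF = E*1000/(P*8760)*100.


CF = 1967 * 1000 / (380.6 * 8760) * 100 = 58.9972 %


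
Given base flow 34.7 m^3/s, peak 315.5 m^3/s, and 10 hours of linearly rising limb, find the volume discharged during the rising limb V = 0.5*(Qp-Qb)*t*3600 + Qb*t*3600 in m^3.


V = 0.5*(315.5 - 34.7)*10*3600 + 34.7*10*3600 = 6.3036e+06 m^3


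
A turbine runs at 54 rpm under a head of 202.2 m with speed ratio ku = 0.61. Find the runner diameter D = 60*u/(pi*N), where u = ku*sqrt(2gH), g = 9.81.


u = 0.61 * sqrt(2*9.81*202.2) = 38.4211 m/s
D = 60 * 38.4211 / (pi * 54) = 13.5887 m


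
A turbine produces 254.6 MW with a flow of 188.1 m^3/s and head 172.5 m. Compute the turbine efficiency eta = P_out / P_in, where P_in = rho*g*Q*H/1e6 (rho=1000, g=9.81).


P_in = 1000 * 9.81 * 188.1 * 172.5 / 1e6 = 318.3075 MW
eta = 254.6 / 318.3075 = 0.7999


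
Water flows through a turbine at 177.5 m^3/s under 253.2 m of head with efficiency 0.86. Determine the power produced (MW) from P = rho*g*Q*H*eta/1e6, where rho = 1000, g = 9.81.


P = 1000 * 9.81 * 177.5 * 253.2 * 0.86 / 1e6 = 379.1661 MW


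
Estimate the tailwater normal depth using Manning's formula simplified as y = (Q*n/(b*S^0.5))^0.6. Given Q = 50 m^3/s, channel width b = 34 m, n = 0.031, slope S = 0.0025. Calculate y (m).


y = (50 * 0.031 / (34 * 0.0025^0.5))^0.6 = 0.9461 m


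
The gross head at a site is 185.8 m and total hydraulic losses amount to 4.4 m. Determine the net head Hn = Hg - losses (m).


Hn = 185.8 - 4.4 = 181.4000 m


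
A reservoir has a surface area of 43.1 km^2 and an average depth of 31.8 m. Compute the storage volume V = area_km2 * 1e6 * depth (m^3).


V = 43.1 * 1e6 * 31.8 = 1.3706e+09 m^3


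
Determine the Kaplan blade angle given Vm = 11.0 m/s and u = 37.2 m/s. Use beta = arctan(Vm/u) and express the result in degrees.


beta = arctan(11.0 / 37.2) = 16.4729 degrees


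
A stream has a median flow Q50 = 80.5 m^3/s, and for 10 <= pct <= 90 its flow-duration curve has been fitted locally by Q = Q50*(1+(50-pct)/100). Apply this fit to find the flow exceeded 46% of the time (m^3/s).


Q = 80.5 * (1 + (50 - 46)/100) = 83.7200 m^3/s


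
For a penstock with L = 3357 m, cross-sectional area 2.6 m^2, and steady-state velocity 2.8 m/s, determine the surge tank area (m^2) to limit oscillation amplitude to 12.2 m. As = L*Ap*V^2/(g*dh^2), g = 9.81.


As = 3357 * 2.6 * 2.8^2 / (9.81 * 12.2^2) = 46.8654 m^2


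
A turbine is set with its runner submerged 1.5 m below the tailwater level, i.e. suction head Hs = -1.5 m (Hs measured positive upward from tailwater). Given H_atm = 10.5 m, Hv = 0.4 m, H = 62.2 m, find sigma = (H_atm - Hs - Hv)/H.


sigma = (10.5 - (-1.5) - 0.4) / 62.2 = 0.1865


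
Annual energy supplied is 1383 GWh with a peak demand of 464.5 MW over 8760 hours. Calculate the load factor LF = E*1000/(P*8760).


LF = 1383 * 1000 / (464.5 * 8760) = 0.3399


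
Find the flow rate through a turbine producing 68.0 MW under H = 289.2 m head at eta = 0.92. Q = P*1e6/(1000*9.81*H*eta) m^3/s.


Q = 68.0 * 1e6 / (1000 * 9.81 * 289.2 * 0.92) = 26.0528 m^3/s


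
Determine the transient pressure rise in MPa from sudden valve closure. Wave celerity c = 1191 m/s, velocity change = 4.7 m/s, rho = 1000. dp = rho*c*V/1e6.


dp = 1000 * 1191 * 4.7 / 1e6 = 5.5977 MPa


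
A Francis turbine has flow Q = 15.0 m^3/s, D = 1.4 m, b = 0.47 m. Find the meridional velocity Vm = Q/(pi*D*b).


Vm = 15.0 / (pi * 1.4 * 0.47) = 7.2563 m/s


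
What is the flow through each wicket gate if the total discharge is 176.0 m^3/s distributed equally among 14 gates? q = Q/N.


q = 176.0 / 14 = 12.5714 m^3/s


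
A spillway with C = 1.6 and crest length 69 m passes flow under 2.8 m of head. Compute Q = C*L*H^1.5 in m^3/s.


Q = 1.6 * 69 * 2.8^1.5 = 517.2567 m^3/s


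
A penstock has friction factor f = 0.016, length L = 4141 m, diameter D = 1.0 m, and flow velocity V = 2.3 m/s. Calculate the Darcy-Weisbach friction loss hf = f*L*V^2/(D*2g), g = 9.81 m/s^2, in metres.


hf = 0.016 * 4141 * 2.3^2 / (1.0 * 2 * 9.81) = 17.8641 m


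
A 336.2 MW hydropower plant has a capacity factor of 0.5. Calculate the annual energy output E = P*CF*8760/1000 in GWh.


E = 336.2 * 0.5 * 8760 / 1000 = 1472.5560 GWh


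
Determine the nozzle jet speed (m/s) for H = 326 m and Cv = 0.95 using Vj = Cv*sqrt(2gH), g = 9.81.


Vj = 0.95 * sqrt(2*9.81*326) = 75.9770 m/s


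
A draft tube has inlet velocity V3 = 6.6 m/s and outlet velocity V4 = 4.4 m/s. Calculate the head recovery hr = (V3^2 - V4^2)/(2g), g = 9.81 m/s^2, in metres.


hr = (6.6^2 - 4.4^2) / (2*9.81) = 1.2334 m


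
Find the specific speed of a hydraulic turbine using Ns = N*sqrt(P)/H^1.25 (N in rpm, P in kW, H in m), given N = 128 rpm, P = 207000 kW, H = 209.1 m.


Ns = 128 * 207000^0.5 / 209.1^1.25 = 73.2407


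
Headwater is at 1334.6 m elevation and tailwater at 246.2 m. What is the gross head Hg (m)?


Hg = 1334.6 - 246.2 = 1088.4000 m


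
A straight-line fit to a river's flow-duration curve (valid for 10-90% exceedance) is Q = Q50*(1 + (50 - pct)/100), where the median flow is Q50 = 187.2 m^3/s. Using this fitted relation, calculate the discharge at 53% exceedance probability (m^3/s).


Q = 187.2 * (1 + (50 - 53)/100) = 181.5840 m^3/s


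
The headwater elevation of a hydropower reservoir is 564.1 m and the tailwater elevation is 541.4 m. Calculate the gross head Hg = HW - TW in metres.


Hg = 564.1 - 541.4 = 22.7000 m


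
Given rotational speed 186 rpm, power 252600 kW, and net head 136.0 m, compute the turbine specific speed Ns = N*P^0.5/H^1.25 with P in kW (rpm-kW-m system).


Ns = 186 * 252600^0.5 / 136.0^1.25 = 201.2825


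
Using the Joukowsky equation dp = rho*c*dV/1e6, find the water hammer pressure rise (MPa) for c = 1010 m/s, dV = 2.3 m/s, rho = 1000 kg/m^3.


dp = 1000 * 1010 * 2.3 / 1e6 = 2.3230 MPa


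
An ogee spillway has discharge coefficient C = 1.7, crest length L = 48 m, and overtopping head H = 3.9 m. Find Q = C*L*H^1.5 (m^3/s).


Q = 1.7 * 48 * 3.9^1.5 = 628.4736 m^3/s


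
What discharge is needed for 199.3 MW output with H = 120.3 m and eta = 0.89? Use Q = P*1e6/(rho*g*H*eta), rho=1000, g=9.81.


Q = 199.3 * 1e6 / (1000 * 9.81 * 120.3 * 0.89) = 189.7504 m^3/s


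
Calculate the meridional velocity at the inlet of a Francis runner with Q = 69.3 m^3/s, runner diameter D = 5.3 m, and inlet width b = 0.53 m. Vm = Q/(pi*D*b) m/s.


Vm = 69.3 / (pi * 5.3 * 0.53) = 7.8529 m/s


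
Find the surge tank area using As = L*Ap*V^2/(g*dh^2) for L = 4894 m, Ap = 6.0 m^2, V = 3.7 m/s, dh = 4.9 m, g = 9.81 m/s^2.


As = 4894 * 6.0 * 3.7^2 / (9.81 * 4.9^2) = 1706.7012 m^2


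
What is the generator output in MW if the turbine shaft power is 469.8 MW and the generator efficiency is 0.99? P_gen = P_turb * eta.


P_gen = 469.8 * 0.99 = 465.1020 MW


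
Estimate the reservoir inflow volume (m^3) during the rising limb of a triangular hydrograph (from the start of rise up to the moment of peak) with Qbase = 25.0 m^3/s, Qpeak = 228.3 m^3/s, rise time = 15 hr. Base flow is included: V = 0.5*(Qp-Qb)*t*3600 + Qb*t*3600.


V = 0.5*(228.3 - 25.0)*15*3600 + 25.0*15*3600 = 6.8391e+06 m^3


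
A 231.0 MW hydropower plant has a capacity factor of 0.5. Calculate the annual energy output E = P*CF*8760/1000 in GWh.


E = 231.0 * 0.5 * 8760 / 1000 = 1011.7800 GWh


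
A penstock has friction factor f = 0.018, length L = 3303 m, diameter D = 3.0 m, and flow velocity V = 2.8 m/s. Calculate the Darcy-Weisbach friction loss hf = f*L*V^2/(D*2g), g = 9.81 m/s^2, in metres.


hf = 0.018 * 3303 * 2.8^2 / (3.0 * 2 * 9.81) = 7.9191 m


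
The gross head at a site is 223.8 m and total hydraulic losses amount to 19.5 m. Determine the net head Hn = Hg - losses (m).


Hn = 223.8 - 19.5 = 204.3000 m


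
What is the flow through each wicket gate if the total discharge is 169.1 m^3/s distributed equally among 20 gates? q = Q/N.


q = 169.1 / 20 = 8.4550 m^3/s


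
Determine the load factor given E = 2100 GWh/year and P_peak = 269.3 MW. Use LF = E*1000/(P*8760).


LF = 2100 * 1000 / (269.3 * 8760) = 0.8902


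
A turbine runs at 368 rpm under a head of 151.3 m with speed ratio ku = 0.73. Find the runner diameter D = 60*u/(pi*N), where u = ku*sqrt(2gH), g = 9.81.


u = 0.73 * sqrt(2*9.81*151.3) = 39.7733 m/s
D = 60 * 39.7733 / (pi * 368) = 2.0642 m


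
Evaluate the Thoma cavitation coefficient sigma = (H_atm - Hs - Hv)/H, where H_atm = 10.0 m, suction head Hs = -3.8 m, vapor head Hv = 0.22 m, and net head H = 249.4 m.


sigma = (10.0 - (-3.8) - 0.22) / 249.4 = 0.0545


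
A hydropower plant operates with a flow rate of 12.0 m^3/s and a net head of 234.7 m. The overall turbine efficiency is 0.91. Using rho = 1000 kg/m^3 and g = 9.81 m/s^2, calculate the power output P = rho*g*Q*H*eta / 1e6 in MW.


P = 1000 * 9.81 * 12.0 * 234.7 * 0.91 / 1e6 = 25.1423 MW


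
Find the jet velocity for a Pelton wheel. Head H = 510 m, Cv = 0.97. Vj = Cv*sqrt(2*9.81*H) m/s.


Vj = 0.97 * sqrt(2*9.81*510) = 97.0301 m/s


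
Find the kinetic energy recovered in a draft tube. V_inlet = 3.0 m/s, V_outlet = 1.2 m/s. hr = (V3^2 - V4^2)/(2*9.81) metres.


hr = (3.0^2 - 1.2^2) / (2*9.81) = 0.3853 m


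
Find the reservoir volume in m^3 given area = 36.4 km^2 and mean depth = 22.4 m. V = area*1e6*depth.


V = 36.4 * 1e6 * 22.4 = 8.1536e+08 m^3


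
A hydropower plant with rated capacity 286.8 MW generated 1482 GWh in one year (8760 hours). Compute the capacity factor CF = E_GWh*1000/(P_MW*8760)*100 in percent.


CF = 1482 * 1000 / (286.8 * 8760) * 100 = 58.9882 %


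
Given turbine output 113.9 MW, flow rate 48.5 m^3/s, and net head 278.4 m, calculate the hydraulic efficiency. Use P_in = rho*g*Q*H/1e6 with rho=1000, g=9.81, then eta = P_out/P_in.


P_in = 1000 * 9.81 * 48.5 * 278.4 / 1e6 = 132.4585 MW
eta = 113.9 / 132.4585 = 0.8599


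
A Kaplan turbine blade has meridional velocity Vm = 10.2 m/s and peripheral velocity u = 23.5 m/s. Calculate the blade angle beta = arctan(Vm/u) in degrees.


beta = arctan(10.2 / 23.5) = 23.4629 degrees


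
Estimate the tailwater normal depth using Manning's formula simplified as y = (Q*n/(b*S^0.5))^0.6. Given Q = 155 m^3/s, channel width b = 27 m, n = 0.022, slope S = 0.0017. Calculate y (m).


y = (155 * 0.022 / (27 * 0.0017^0.5))^0.6 = 1.9575 m


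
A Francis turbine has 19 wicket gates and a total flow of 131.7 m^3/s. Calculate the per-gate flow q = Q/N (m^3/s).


q = 131.7 / 19 = 6.9316 m^3/s


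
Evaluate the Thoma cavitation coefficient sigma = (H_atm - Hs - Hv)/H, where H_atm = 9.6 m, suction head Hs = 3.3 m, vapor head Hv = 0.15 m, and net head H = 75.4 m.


sigma = (9.6 - 3.3 - 0.15) / 75.4 = 0.0816


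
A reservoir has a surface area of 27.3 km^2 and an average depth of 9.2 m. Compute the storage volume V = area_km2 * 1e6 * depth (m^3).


V = 27.3 * 1e6 * 9.2 = 2.5116e+08 m^3


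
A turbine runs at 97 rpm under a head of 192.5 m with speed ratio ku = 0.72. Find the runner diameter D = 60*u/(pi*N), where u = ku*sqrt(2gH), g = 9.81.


u = 0.72 * sqrt(2*9.81*192.5) = 44.2484 m/s
D = 60 * 44.2484 / (pi * 97) = 8.7122 m


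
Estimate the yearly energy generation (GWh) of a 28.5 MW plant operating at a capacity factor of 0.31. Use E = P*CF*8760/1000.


E = 28.5 * 0.31 * 8760 / 1000 = 77.3946 GWh


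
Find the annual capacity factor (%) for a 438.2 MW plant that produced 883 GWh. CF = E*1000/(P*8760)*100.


CF = 883 * 1000 / (438.2 * 8760) * 100 = 23.0030 %


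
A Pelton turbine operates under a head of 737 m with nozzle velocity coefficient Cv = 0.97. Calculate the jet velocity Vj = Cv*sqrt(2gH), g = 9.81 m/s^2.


Vj = 0.97 * sqrt(2*9.81*737) = 116.6420 m/s


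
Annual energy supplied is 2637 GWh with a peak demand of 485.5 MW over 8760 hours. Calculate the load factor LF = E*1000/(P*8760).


LF = 2637 * 1000 / (485.5 * 8760) = 0.6200


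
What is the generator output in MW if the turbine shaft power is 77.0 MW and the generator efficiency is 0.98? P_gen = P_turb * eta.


P_gen = 77.0 * 0.98 = 75.4600 MW


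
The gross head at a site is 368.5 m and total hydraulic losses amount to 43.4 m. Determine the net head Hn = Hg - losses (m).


Hn = 368.5 - 43.4 = 325.1000 m


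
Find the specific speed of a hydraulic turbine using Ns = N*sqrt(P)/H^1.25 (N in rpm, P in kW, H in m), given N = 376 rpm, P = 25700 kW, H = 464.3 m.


Ns = 376 * 25700^0.5 / 464.3^1.25 = 27.9677


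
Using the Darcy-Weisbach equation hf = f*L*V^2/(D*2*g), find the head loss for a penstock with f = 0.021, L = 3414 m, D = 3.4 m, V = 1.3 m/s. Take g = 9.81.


hf = 0.021 * 3414 * 1.3^2 / (3.4 * 2 * 9.81) = 1.8163 m


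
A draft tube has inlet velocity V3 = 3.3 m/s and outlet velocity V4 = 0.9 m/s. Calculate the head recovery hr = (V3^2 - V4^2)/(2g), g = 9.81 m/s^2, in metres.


hr = (3.3^2 - 0.9^2) / (2*9.81) = 0.5138 m


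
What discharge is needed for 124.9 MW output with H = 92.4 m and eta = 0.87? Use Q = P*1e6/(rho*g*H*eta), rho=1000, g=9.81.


Q = 124.9 * 1e6 / (1000 * 9.81 * 92.4 * 0.87) = 158.3807 m^3/s


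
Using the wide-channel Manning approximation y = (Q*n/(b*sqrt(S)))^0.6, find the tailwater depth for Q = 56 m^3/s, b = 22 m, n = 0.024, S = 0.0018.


y = (56 * 0.024 / (22 * 0.0018^0.5))^0.6 = 1.2445 m


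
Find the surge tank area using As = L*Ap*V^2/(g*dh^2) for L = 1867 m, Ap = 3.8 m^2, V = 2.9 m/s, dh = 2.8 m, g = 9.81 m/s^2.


As = 1867 * 3.8 * 2.9^2 / (9.81 * 2.8^2) = 775.7805 m^2


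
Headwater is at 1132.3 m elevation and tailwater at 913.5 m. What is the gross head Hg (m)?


Hg = 1132.3 - 913.5 = 218.8000 m


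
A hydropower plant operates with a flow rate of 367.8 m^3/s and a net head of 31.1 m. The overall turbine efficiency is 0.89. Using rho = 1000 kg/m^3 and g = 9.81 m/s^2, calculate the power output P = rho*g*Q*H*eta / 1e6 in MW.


P = 1000 * 9.81 * 367.8 * 31.1 * 0.89 / 1e6 = 99.8691 MW


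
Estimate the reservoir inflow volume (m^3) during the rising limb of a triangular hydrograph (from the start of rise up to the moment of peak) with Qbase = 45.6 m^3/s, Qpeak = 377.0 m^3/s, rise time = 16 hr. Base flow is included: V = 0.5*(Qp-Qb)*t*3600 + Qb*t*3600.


V = 0.5*(377.0 - 45.6)*16*3600 + 45.6*16*3600 = 1.2171e+07 m^3


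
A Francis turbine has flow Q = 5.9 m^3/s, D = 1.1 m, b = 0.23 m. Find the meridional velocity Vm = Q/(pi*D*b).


Vm = 5.9 / (pi * 1.1 * 0.23) = 7.4230 m/s


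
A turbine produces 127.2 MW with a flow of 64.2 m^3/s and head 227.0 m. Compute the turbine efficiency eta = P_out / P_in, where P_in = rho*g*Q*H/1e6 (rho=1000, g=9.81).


P_in = 1000 * 9.81 * 64.2 * 227.0 / 1e6 = 142.9651 MW
eta = 127.2 / 142.9651 = 0.8897


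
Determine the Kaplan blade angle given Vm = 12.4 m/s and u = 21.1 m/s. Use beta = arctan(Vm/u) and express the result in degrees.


beta = arctan(12.4 / 21.1) = 30.4418 degrees


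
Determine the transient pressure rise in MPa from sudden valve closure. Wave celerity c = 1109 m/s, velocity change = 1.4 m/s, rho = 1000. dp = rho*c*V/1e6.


dp = 1000 * 1109 * 1.4 / 1e6 = 1.5526 MPa


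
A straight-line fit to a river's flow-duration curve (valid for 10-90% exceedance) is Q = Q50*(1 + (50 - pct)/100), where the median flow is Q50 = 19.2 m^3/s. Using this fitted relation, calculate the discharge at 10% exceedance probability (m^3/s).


Q = 19.2 * (1 + (50 - 10)/100) = 26.8800 m^3/s
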